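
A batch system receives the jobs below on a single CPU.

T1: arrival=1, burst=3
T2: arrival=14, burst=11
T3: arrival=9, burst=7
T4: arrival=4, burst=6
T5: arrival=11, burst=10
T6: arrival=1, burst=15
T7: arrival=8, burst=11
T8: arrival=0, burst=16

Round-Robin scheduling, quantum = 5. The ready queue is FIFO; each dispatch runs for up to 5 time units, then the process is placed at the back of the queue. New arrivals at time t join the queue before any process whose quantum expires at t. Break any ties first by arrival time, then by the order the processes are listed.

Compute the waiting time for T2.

Gantt: | T8 0-5 | T1 5-8 | T6 8-13 | T4 13-18 | T8 18-23 | T7 23-28 | T3 28-33 | T5 33-38 | T6 38-43 | T2 43-48 | T4 48-49 | T8 49-54 | T7 54-59 | T3 59-61 | T5 61-66 | T6 66-71 | T2 71-76 | T8 76-77 | T7 77-78 | T2 78-79 |
Completion: T1=8  T2=79  T3=61  T4=49  T5=66  T6=71  T7=78  T8=77
Waiting(T2) = turnaround − burst = 65 − 11 = 54

54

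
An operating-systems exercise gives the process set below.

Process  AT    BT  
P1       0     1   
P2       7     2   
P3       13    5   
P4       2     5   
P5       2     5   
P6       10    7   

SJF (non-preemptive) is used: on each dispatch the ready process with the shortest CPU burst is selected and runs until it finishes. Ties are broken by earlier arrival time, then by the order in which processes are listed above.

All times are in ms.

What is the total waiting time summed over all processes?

17

Timeline: | P1 0-1 | idle 1-2 | P4 2-7 | P2 7-9 | P5 9-14 | P3 14-19 | P6 19-26 |
Completion: P1=1  P2=9  P3=19  P4=7  P5=14  P6=26
Waiting = turnaround − burst: P1=0, P2=0, P3=1, P4=0, P5=7, P6=9
Total waiting = 0 + 0 + 1 + 0 + 7 + 9 = 17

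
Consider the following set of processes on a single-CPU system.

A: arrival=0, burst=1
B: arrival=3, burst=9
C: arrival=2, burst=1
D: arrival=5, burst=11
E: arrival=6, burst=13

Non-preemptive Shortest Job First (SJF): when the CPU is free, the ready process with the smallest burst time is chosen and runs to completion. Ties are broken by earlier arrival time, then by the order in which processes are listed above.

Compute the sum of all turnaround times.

Schedule: | A 0-1 | idle 1-2 | C 2-3 | B 3-12 | D 12-23 | E 23-36 |
Completion: A=1  B=12  C=3  D=23  E=36
Turnaround = completion − arrival: A=1, B=9, C=1, D=18, E=30
Total turnaround = 1 + 9 + 1 + 18 + 30 = 59

59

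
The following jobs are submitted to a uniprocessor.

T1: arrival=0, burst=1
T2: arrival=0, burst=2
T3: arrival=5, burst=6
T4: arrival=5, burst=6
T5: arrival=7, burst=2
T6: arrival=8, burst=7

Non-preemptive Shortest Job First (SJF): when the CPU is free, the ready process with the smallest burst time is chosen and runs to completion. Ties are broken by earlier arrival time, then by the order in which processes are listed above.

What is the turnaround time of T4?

14

Timeline: | T1 0-1 | T2 1-3 | idle 3-5 | T3 5-11 | T5 11-13 | T4 13-19 | T6 19-26 |
Completion: T1=1  T2=3  T3=11  T4=19  T5=13  T6=26
Turnaround (C−A): T1=1  T2=3  T3=6  T4=14  T5=6  T6=18
Turnaround(T4) = completion − arrival = 19 − 5 = 14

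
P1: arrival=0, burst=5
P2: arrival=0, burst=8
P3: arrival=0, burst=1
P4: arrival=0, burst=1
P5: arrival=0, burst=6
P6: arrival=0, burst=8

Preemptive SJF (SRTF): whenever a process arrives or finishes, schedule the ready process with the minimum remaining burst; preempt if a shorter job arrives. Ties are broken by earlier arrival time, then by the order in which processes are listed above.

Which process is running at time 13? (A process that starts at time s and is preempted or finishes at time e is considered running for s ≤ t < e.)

Timeline: | P3 0-1 | P4 1-2 | P1 2-7 | P5 7-13 | P2 13-21 | P6 21-29 |
Completion: P1=7  P2=21  P3=1  P4=2  P5=13  P6=29

P2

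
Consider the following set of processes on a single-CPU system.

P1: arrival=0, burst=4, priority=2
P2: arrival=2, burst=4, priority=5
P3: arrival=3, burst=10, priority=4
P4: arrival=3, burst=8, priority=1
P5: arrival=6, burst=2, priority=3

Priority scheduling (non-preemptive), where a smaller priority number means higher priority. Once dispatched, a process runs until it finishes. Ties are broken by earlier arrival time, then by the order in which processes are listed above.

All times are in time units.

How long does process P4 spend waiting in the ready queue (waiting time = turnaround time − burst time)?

1

Schedule: | P1 0-4 | P4 4-12 | P5 12-14 | P3 14-24 | P2 24-28 |
Completion: P1=4  P2=28  P3=24  P4=12  P5=14
Turnaround (C−A): P1=4  P2=26  P3=21  P4=9  P5=8
Waiting(P4) = turnaround − burst = 9 − 8 = 1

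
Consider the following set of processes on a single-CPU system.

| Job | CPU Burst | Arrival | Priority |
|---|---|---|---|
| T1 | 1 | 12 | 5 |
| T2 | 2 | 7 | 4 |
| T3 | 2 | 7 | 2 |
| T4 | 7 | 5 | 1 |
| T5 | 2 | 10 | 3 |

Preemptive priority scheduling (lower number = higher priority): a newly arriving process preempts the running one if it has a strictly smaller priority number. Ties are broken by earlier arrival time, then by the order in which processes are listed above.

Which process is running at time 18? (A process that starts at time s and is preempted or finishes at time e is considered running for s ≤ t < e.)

T1

Schedule: | idle 0-5 | T4 5-12 | T3 12-14 | T5 14-16 | T2 16-18 | T1 18-19 |
Completion: T1=19  T2=18  T3=14  T4=12  T5=16
Turnaround (C−A): T1=7  T2=11  T3=7  T4=7  T5=6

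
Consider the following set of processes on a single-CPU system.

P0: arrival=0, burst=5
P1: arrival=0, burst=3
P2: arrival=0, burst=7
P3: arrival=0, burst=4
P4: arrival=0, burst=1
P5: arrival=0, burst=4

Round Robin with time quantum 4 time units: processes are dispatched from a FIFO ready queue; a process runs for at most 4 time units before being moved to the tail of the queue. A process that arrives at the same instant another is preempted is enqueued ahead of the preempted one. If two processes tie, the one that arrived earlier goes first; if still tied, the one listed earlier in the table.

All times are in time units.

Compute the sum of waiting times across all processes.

Timeline: | P0 0-4 | P1 4-7 | P2 7-11 | P3 11-15 | P4 15-16 | P5 16-20 | P0 20-21 | P2 21-24 |
Completion: P0=21  P1=7  P2=24  P3=15  P4=16  P5=20
Waiting = turnaround − burst: P0=16, P1=4, P2=17, P3=11, P4=15, P5=16
Total waiting = 16 + 4 + 17 + 11 + 15 + 16 = 79

79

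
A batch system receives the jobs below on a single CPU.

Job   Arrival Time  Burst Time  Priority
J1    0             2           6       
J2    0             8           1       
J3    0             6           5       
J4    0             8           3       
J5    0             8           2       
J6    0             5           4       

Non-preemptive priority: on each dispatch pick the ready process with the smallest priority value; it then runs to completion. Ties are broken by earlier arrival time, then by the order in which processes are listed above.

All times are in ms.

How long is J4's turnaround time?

24

Timeline: | J2 0-8 | J5 8-16 | J4 16-24 | J6 24-29 | J3 29-35 | J1 35-37 |
Completion: J1=37  J2=8  J3=35  J4=24  J5=16  J6=29
Turnaround (C−A): J1=37  J2=8  J3=35  J4=24  J5=16  J6=29
Turnaround(J4) = completion − arrival = 24 − 0 = 24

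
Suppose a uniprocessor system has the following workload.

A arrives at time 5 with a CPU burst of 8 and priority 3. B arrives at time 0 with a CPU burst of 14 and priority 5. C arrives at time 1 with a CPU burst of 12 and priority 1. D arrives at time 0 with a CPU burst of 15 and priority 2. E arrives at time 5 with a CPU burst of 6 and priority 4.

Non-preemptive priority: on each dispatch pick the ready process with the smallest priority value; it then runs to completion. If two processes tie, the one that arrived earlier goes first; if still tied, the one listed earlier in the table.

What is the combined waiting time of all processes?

107

Timeline: | D 0-15 | C 15-27 | A 27-35 | E 35-41 | B 41-55 |
Completion: A=35  B=55  C=27  D=15  E=41
Turnaround (C−A): A=30  B=55  C=26  D=15  E=36
Waiting = turnaround − burst: A=22, B=41, C=14, D=0, E=30
Total waiting = 22 + 41 + 14 + 0 + 30 = 107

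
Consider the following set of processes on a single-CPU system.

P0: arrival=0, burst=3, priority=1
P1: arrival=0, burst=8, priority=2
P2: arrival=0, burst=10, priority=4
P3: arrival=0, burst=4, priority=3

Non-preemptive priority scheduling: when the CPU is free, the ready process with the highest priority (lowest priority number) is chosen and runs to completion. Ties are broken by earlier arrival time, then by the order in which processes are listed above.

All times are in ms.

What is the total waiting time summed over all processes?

Timeline: | P0 0-3 | P1 3-11 | P3 11-15 | P2 15-25 |
Completion: P0=3  P1=11  P2=25  P3=15
Turnaround (C−A): P0=3  P1=11  P2=25  P3=15
Waiting = turnaround − burst: P0=0, P1=3, P2=15, P3=11
Total waiting = 0 + 3 + 15 + 11 = 29

29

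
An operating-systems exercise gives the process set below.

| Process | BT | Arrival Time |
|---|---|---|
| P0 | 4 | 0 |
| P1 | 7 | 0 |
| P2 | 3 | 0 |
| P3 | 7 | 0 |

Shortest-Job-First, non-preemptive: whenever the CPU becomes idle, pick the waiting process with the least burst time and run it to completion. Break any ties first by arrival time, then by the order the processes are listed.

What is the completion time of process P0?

7

Timeline: | P2 0-3 | P0 3-7 | P1 7-14 | P3 14-21 |
Completion: P0=7  P1=14  P2=3  P3=21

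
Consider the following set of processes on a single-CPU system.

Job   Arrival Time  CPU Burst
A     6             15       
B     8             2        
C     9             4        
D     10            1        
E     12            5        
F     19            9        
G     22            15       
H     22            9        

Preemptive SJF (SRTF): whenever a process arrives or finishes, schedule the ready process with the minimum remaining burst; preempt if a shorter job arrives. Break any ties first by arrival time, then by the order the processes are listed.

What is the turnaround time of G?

Timeline: | idle 0-6 | A 6-8 | B 8-10 | D 10-11 | C 11-15 | E 15-20 | F 20-29 | H 29-38 | A 38-51 | G 51-66 |
Completion: A=51  B=10  C=15  D=11  E=20  F=29  G=66  H=38
Turnaround(G) = completion − arrival = 66 − 22 = 44

44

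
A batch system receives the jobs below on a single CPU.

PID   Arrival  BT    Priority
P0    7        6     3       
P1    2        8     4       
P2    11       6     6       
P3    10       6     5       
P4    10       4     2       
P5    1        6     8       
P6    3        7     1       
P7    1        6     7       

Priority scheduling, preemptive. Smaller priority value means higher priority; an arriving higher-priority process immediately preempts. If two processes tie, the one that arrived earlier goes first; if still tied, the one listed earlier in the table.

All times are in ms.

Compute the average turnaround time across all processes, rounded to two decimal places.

24.00

Timeline: | idle 0-1 | P7 1-2 | P1 2-3 | P6 3-10 | P4 10-14 | P0 14-20 | P1 20-27 | P3 27-33 | P2 33-39 | P7 39-44 | P5 44-50 |
Completion: P0=20  P1=27  P2=39  P3=33  P4=14  P5=50  P6=10  P7=44
Turnaround (C−A): P0=13  P1=25  P2=28  P3=23  P4=4  P5=49  P6=7  P7=43
Turnaround times: P0=13, P1=25, P2=28, P3=23, P4=4, P5=49, P6=7, P7=43
Average turnaround = (13+25+28+23+4+49+7+43) / 8 = 192/8 = 24.00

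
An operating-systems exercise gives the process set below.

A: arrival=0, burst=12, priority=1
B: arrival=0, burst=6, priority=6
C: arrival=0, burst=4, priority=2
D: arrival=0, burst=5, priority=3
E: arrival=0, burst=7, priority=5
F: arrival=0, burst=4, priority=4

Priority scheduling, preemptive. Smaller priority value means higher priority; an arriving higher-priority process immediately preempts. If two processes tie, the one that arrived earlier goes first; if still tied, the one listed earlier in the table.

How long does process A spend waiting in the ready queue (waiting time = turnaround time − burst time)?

Gantt: | A 0-12 | C 12-16 | D 16-21 | F 21-25 | E 25-32 | B 32-38 |
Completion: A=12  B=38  C=16  D=21  E=32  F=25
Turnaround (C−A): A=12  B=38  C=16  D=21  E=32  F=25
Waiting(A) = turnaround − burst = 12 − 12 = 0

0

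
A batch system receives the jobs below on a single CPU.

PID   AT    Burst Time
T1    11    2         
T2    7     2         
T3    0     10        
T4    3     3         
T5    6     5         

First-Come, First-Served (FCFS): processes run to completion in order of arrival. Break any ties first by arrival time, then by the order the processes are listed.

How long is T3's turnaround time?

10

Gantt: | T3 0-10 | T4 10-13 | T5 13-18 | T2 18-20 | T1 20-22 |
Completion: T1=22  T2=20  T3=10  T4=13  T5=18
Turnaround(T3) = completion − arrival = 10 − 0 = 10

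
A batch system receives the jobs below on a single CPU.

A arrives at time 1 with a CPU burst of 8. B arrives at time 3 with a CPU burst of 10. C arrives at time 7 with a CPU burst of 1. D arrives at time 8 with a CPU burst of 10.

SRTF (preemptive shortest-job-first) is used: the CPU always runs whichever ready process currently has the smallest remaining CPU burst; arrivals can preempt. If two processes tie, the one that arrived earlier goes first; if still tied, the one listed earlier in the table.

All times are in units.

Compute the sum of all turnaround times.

49

Schedule: | idle 0-1 | A 1-7 | C 7-8 | A 8-10 | B 10-20 | D 20-30 |
Completion: A=10  B=20  C=8  D=30
Turnaround = completion − arrival: A=9, B=17, C=1, D=22
Total turnaround = 9 + 17 + 1 + 22 = 49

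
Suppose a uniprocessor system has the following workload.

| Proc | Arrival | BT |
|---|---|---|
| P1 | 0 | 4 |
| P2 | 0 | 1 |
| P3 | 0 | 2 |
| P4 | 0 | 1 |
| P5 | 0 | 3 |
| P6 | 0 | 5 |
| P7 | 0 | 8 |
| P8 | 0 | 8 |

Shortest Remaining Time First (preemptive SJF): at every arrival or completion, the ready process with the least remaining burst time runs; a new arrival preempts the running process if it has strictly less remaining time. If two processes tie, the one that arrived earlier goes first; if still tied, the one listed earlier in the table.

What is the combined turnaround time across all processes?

97

Schedule: | P2 0-1 | P4 1-2 | P3 2-4 | P5 4-7 | P1 7-11 | P6 11-16 | P7 16-24 | P8 24-32 |
Completion: P1=11  P2=1  P3=4  P4=2  P5=7  P6=16  P7=24  P8=32
Turnaround = completion − arrival: P1=11, P2=1, P3=4, P4=2, P5=7, P6=16, P7=24, P8=32
Total turnaround = 11 + 1 + 4 + 2 + 7 + 16 + 24 + 32 = 97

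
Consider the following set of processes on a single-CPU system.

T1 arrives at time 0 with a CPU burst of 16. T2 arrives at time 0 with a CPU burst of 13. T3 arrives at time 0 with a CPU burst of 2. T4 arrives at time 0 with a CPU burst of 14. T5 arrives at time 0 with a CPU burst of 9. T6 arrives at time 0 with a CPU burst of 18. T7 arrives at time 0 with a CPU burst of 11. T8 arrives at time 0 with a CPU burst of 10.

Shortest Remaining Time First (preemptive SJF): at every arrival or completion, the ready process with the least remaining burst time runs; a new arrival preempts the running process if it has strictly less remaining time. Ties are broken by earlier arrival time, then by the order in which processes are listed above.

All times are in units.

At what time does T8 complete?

Gantt: | T3 0-2 | T5 2-11 | T8 11-21 | T7 21-32 | T2 32-45 | T4 45-59 | T1 59-75 | T6 75-93 |
Completion: T1=75  T2=45  T3=2  T4=59  T5=11  T6=93  T7=32  T8=21

21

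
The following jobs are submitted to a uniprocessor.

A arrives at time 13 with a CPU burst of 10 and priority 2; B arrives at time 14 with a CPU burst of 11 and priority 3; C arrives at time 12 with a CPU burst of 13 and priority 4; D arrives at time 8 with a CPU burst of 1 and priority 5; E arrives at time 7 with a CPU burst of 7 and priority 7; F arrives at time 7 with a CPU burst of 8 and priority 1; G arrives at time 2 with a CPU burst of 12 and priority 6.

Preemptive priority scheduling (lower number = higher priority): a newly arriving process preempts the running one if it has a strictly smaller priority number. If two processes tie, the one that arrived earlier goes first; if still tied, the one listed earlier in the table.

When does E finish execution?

Gantt: | idle 0-2 | G 2-7 | F 7-15 | A 15-25 | B 25-36 | C 36-49 | D 49-50 | G 50-57 | E 57-64 |
Completion: A=25  B=36  C=49  D=50  E=64  F=15  G=57
Turnaround (C−A): A=12  B=22  C=37  D=42  E=57  F=8  G=55

64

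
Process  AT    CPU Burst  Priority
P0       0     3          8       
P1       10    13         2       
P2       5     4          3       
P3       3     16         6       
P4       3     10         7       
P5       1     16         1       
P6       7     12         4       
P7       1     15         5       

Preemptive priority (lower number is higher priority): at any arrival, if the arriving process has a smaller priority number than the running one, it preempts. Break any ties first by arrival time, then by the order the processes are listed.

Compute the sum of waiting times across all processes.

322

Schedule: | P0 0-1 | P5 1-17 | P1 17-30 | P2 30-34 | P6 34-46 | P7 46-61 | P3 61-77 | P4 77-87 | P0 87-89 |
Completion: P0=89  P1=30  P2=34  P3=77  P4=87  P5=17  P6=46  P7=61
Turnaround (C−A): P0=89  P1=20  P2=29  P3=74  P4=84  P5=16  P6=39  P7=60
Waiting = turnaround − burst: P0=86, P1=7, P2=25, P3=58, P4=74, P5=0, P6=27, P7=45
Total waiting = 86 + 7 + 25 + 58 + 74 + 0 + 27 + 45 = 322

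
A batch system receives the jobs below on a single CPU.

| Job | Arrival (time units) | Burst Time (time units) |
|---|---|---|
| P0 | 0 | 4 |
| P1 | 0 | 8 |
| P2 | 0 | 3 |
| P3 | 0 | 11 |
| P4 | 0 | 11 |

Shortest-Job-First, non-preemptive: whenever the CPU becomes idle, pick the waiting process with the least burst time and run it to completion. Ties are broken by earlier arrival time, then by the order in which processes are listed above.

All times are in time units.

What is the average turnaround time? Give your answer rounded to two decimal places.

17.60

Gantt: | P2 0-3 | P0 3-7 | P1 7-15 | P3 15-26 | P4 26-37 |
Completion: P0=7  P1=15  P2=3  P3=26  P4=37
Turnaround times: P0=7, P1=15, P2=3, P3=26, P4=37
Average turnaround = (7+15+3+26+37) / 5 = 88/5 = 17.60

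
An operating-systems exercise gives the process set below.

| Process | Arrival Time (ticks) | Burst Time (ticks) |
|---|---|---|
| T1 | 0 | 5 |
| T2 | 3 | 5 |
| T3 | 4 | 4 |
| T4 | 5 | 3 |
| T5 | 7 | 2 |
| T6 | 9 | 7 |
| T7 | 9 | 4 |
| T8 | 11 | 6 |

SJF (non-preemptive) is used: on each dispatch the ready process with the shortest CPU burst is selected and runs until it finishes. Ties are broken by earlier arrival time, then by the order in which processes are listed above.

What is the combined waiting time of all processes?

Timeline: | T1 0-5 | T4 5-8 | T5 8-10 | T3 10-14 | T7 14-18 | T2 18-23 | T8 23-29 | T6 29-36 |
Completion: T1=5  T2=23  T3=14  T4=8  T5=10  T6=36  T7=18  T8=29
Turnaround (C−A): T1=5  T2=20  T3=10  T4=3  T5=3  T6=27  T7=9  T8=18
Waiting = turnaround − burst: T1=0, T2=15, T3=6, T4=0, T5=1, T6=20, T7=5, T8=12
Total waiting = 0 + 15 + 6 + 0 + 1 + 20 + 5 + 12 = 59

59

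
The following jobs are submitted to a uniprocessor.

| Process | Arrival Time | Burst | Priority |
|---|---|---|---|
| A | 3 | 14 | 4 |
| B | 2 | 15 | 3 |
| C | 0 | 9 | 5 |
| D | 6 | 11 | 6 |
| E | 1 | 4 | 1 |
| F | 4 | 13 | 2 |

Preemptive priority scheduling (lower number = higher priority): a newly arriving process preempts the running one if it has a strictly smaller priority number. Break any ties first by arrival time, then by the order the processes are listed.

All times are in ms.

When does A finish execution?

47

Gantt: | C 0-1 | E 1-5 | F 5-18 | B 18-33 | A 33-47 | C 47-55 | D 55-66 |
Completion: A=47  B=33  C=55  D=66  E=5  F=18
Turnaround (C−A): A=44  B=31  C=55  D=60  E=4  F=14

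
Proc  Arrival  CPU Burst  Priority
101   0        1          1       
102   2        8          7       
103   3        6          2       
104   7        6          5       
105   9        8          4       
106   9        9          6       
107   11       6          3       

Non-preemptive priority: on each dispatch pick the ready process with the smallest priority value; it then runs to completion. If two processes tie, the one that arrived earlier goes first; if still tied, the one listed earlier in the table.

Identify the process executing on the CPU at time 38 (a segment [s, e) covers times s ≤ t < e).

Timeline: | 101 0-1 | idle 1-2 | 102 2-10 | 103 10-16 | 107 16-22 | 105 22-30 | 104 30-36 | 106 36-45 |
Completion: 101=1  102=10  103=16  104=36  105=30  106=45  107=22
Turnaround (C−A): 101=1  102=8  103=13  104=29  105=21  106=36  107=11

106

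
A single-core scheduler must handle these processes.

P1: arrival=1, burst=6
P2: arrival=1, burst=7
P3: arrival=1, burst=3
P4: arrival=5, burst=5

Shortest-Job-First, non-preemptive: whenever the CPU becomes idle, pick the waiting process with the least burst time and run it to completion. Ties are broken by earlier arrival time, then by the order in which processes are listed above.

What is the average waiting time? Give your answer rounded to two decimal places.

Gantt: | idle 0-1 | P3 1-4 | P1 4-10 | P4 10-15 | P2 15-22 |
Completion: P1=10  P2=22  P3=4  P4=15
Turnaround (C−A): P1=9  P2=21  P3=3  P4=10
Waiting times: P1=3, P2=14, P3=0, P4=5
Average waiting = (3+14+0+5) / 4 = 22/4 = 5.50

5.50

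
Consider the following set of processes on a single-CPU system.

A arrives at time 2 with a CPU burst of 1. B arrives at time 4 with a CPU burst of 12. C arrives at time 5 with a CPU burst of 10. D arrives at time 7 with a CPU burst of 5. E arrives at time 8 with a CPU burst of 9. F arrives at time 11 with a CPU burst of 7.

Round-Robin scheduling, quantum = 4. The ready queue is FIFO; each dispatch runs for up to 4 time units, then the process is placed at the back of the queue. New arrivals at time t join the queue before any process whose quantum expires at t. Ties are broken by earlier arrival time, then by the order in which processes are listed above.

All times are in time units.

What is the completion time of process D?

Gantt: | idle 0-2 | A 2-3 | idle 3-4 | B 4-8 | C 8-12 | D 12-16 | E 16-20 | B 20-24 | F 24-28 | C 28-32 | D 32-33 | E 33-37 | B 37-41 | F 41-44 | C 44-46 | E 46-47 |
Completion: A=3  B=41  C=46  D=33  E=47  F=44

33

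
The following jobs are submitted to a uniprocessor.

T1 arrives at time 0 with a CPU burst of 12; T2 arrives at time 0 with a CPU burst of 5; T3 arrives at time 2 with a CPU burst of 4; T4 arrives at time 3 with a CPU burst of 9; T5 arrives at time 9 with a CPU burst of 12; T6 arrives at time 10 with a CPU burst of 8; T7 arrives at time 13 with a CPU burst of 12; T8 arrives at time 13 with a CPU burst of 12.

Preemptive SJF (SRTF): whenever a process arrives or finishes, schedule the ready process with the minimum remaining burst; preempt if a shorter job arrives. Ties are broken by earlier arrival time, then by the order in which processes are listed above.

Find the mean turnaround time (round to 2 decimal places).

Timeline: | T2 0-5 | T3 5-9 | T4 9-18 | T6 18-26 | T1 26-38 | T5 38-50 | T7 50-62 | T8 62-74 |
Completion: T1=38  T2=5  T3=9  T4=18  T5=50  T6=26  T7=62  T8=74
Turnaround (C−A): T1=38  T2=5  T3=7  T4=15  T5=41  T6=16  T7=49  T8=61
Turnaround times: T1=38, T2=5, T3=7, T4=15, T5=41, T6=16, T7=49, T8=61
Average turnaround = (38+5+7+15+41+16+49+61) / 8 = 232/8 = 29.00

29.00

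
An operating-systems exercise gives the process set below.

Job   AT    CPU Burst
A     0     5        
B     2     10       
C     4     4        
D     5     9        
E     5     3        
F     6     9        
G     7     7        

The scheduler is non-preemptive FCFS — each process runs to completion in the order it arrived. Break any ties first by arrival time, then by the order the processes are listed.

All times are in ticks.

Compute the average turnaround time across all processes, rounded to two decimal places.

22.29

Schedule: | A 0-5 | B 5-15 | C 15-19 | D 19-28 | E 28-31 | F 31-40 | G 40-47 |
Completion: A=5  B=15  C=19  D=28  E=31  F=40  G=47
Turnaround (C−A): A=5  B=13  C=15  D=23  E=26  F=34  G=40
Turnaround times: A=5, B=13, C=15, D=23, E=26, F=34, G=40
Average turnaround = (5+13+15+23+26+34+40) / 7 = 156/7 = 22.29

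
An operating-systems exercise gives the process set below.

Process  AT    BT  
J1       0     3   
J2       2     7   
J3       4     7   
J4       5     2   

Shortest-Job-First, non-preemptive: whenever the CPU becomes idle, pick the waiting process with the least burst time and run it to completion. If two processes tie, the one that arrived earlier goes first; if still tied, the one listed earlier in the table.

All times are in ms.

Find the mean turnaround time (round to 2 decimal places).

Timeline: | J1 0-3 | J2 3-10 | J4 10-12 | J3 12-19 |
Completion: J1=3  J2=10  J3=19  J4=12
Turnaround (C−A): J1=3  J2=8  J3=15  J4=7
Turnaround times: J1=3, J2=8, J3=15, J4=7
Average turnaround = (3+8+15+7) / 4 = 33/4 = 8.25

8.25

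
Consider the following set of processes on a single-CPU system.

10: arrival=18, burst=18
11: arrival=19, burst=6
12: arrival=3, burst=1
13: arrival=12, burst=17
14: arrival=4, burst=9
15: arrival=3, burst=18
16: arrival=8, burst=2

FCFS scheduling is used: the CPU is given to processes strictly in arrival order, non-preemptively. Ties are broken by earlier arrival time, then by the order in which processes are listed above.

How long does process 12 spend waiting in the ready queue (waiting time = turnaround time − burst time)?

Timeline: | idle 0-3 | 12 3-4 | 15 4-22 | 14 22-31 | 16 31-33 | 13 33-50 | 10 50-68 | 11 68-74 |
Completion: 10=68  11=74  12=4  13=50  14=31  15=22  16=33
Waiting(12) = turnaround − burst = 1 − 1 = 0

0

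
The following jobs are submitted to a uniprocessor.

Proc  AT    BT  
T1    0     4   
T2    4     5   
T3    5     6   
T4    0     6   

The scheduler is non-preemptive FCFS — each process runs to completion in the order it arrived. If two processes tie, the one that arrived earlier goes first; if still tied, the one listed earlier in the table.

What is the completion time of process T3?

21

Gantt: | T1 0-4 | T4 4-10 | T2 10-15 | T3 15-21 |
Completion: T1=4  T2=15  T3=21  T4=10
Turnaround (C−A): T1=4  T2=11  T3=16  T4=10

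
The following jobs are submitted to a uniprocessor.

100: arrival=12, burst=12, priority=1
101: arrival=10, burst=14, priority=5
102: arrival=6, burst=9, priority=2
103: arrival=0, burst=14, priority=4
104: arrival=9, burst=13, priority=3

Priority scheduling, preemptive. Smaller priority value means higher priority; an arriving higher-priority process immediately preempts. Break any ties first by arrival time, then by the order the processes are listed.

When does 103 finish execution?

Gantt: | 103 0-6 | 102 6-12 | 100 12-24 | 102 24-27 | 104 27-40 | 103 40-48 | 101 48-62 |
Completion: 100=24  101=62  102=27  103=48  104=40
Turnaround (C−A): 100=12  101=52  102=21  103=48  104=31

48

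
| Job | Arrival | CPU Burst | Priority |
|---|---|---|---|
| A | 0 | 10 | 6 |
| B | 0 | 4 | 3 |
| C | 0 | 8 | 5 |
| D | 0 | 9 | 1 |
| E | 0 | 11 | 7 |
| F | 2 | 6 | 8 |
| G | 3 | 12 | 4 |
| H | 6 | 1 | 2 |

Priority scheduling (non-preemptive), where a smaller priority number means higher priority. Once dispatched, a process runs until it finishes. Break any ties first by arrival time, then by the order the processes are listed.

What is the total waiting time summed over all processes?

Timeline: | D 0-9 | H 9-10 | B 10-14 | G 14-26 | C 26-34 | A 34-44 | E 44-55 | F 55-61 |
Completion: A=44  B=14  C=34  D=9  E=55  F=61  G=26  H=10
Turnaround (C−A): A=44  B=14  C=34  D=9  E=55  F=59  G=23  H=4
Waiting = turnaround − burst: A=34, B=10, C=26, D=0, E=44, F=53, G=11, H=3
Total waiting = 34 + 10 + 26 + 0 + 44 + 53 + 11 + 3 = 181

181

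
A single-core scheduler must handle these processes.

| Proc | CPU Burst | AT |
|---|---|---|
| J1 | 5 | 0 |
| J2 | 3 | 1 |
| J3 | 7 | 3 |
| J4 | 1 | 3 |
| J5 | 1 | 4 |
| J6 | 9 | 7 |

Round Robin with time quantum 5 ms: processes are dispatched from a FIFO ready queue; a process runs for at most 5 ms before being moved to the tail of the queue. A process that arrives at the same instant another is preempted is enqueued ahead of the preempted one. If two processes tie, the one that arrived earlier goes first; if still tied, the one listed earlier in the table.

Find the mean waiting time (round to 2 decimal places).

7.67

Timeline: | J1 0-5 | J2 5-8 | J3 8-13 | J4 13-14 | J5 14-15 | J6 15-20 | J3 20-22 | J6 22-26 |
Completion: J1=5  J2=8  J3=22  J4=14  J5=15  J6=26
Waiting times: J1=0, J2=4, J3=12, J4=10, J5=10, J6=10
Average waiting = (0+4+12+10+10+10) / 6 = 46/6 = 7.67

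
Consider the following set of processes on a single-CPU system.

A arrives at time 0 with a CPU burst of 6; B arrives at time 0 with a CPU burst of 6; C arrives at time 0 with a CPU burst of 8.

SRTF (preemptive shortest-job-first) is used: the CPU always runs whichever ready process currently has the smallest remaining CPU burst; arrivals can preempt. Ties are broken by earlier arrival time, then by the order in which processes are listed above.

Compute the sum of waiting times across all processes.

18

Timeline: | A 0-6 | B 6-12 | C 12-20 |
Completion: A=6  B=12  C=20
Turnaround (C−A): A=6  B=12  C=20
Waiting = turnaround − burst: A=0, B=6, C=12
Total waiting = 0 + 6 + 12 = 18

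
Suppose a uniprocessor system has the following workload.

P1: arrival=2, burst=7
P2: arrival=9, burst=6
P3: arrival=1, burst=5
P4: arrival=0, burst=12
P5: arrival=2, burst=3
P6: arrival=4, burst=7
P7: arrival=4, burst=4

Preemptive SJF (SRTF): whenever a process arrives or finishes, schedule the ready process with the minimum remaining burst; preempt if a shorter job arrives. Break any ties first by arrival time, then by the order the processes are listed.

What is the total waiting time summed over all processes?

Timeline: | P4 0-1 | P3 1-2 | P5 2-5 | P3 5-9 | P7 9-13 | P2 13-19 | P1 19-26 | P6 26-33 | P4 33-44 |
Completion: P1=26  P2=19  P3=9  P4=44  P5=5  P6=33  P7=13
Waiting = turnaround − burst: P1=17, P2=4, P3=3, P4=32, P5=0, P6=22, P7=5
Total waiting = 17 + 4 + 3 + 32 + 0 + 22 + 5 = 83

83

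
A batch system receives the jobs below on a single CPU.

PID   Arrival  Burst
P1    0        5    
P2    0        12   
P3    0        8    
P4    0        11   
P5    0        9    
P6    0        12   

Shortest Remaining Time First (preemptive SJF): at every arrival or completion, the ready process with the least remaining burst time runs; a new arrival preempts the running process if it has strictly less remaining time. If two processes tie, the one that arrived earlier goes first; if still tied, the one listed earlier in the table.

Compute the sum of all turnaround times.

Schedule: | P1 0-5 | P3 5-13 | P5 13-22 | P4 22-33 | P2 33-45 | P6 45-57 |
Completion: P1=5  P2=45  P3=13  P4=33  P5=22  P6=57
Turnaround = completion − arrival: P1=5, P2=45, P3=13, P4=33, P5=22, P6=57
Total turnaround = 5 + 45 + 13 + 33 + 22 + 57 = 175

175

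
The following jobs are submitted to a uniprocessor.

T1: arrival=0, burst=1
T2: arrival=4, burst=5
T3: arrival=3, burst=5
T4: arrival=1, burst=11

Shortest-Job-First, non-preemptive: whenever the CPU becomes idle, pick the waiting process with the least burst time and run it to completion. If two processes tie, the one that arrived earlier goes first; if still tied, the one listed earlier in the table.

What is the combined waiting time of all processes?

Schedule: | T1 0-1 | T4 1-12 | T3 12-17 | T2 17-22 |
Completion: T1=1  T2=22  T3=17  T4=12
Waiting = turnaround − burst: T1=0, T2=13, T3=9, T4=0
Total waiting = 0 + 13 + 9 + 0 = 22

22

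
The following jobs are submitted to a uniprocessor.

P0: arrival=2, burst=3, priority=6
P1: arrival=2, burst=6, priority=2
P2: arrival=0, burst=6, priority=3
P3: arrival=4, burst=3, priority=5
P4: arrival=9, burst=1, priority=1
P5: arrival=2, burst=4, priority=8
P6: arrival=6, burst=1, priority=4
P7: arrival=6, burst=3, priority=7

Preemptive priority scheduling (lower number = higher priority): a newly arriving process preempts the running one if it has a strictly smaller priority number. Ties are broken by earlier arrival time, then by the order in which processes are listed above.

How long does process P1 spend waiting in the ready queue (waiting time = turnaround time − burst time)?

0

Gantt: | P2 0-2 | P1 2-8 | P2 8-9 | P4 9-10 | P2 10-13 | P6 13-14 | P3 14-17 | P0 17-20 | P7 20-23 | P5 23-27 |
Completion: P0=20  P1=8  P2=13  P3=17  P4=10  P5=27  P6=14  P7=23
Waiting(P1) = turnaround − burst = 6 − 6 = 0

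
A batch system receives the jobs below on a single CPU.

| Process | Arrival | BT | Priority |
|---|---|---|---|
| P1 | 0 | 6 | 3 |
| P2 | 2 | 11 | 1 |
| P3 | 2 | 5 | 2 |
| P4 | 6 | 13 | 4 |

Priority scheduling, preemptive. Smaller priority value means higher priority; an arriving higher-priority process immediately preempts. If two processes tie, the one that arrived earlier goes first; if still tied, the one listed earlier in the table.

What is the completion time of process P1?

22

Gantt: | P1 0-2 | P2 2-13 | P3 13-18 | P1 18-22 | P4 22-35 |
Completion: P1=22  P2=13  P3=18  P4=35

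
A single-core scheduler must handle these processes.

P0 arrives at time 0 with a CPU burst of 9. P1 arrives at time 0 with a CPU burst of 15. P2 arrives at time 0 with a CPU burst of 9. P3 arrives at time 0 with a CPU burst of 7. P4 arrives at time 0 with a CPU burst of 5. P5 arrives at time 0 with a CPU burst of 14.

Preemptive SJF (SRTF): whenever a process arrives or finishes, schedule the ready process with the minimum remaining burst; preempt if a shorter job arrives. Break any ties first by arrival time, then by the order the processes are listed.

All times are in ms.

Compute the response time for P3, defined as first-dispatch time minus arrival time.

Gantt: | P4 0-5 | P3 5-12 | P0 12-21 | P2 21-30 | P5 30-44 | P1 44-59 |
Completion: P0=21  P1=59  P2=30  P3=12  P4=5  P5=44
Turnaround (C−A): P0=21  P1=59  P2=30  P3=12  P4=5  P5=44
Response(P3) = first start − arrival = 5 − 0 = 5

5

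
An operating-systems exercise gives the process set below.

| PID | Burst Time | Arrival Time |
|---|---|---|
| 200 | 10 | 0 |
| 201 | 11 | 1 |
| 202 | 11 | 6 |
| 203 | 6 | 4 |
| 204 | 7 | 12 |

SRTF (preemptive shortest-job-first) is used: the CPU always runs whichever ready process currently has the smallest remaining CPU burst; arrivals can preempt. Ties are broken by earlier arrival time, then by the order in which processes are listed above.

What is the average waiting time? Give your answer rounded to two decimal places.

Timeline: | 200 0-10 | 203 10-16 | 204 16-23 | 201 23-34 | 202 34-45 |
Completion: 200=10  201=34  202=45  203=16  204=23
Turnaround (C−A): 200=10  201=33  202=39  203=12  204=11
Waiting times: 200=0, 201=22, 202=28, 203=6, 204=4
Average waiting = (0+22+28+6+4) / 5 = 60/5 = 12.00

12.00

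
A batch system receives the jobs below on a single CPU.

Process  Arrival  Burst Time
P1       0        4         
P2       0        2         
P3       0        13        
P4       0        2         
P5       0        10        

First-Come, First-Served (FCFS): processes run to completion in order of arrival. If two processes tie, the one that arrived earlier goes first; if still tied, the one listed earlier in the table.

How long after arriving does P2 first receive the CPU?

4

Timeline: | P1 0-4 | P2 4-6 | P3 6-19 | P4 19-21 | P5 21-31 |
Completion: P1=4  P2=6  P3=19  P4=21  P5=31
Response(P2) = first start − arrival = 4 − 0 = 4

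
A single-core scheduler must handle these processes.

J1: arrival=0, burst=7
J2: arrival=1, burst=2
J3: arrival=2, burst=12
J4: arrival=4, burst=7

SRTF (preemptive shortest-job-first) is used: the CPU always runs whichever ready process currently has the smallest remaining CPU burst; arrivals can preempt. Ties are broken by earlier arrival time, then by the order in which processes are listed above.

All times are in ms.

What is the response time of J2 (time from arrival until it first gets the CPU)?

Gantt: | J1 0-1 | J2 1-3 | J1 3-9 | J4 9-16 | J3 16-28 |
Completion: J1=9  J2=3  J3=28  J4=16
Turnaround (C−A): J1=9  J2=2  J3=26  J4=12
Response(J2) = first start − arrival = 1 − 1 = 0

0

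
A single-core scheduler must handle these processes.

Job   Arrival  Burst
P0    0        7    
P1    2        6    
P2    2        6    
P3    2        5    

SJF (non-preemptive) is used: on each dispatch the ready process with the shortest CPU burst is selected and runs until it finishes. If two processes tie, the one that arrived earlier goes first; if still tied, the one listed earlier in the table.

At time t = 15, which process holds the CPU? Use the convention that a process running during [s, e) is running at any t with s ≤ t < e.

Gantt: | P0 0-7 | P3 7-12 | P1 12-18 | P2 18-24 |
Completion: P0=7  P1=18  P2=24  P3=12

P1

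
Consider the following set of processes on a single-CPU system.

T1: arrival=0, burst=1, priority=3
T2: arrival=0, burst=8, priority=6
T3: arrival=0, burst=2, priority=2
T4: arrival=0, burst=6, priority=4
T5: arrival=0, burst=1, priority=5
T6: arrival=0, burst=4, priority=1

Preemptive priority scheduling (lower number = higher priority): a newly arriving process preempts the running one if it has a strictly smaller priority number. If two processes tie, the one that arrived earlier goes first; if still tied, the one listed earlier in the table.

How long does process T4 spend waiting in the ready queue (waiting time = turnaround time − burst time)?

7

Gantt: | T6 0-4 | T3 4-6 | T1 6-7 | T4 7-13 | T5 13-14 | T2 14-22 |
Completion: T1=7  T2=22  T3=6  T4=13  T5=14  T6=4
Turnaround (C−A): T1=7  T2=22  T3=6  T4=13  T5=14  T6=4
Waiting(T4) = turnaround − burst = 13 − 6 = 7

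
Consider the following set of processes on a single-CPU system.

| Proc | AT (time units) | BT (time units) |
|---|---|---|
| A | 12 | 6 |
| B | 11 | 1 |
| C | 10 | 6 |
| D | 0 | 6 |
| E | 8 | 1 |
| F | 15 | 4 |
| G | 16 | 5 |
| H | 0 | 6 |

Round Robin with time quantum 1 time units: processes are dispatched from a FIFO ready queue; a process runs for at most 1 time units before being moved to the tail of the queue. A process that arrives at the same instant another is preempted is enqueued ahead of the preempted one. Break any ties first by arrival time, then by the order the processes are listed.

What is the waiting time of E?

Gantt: | D 0-1 | H 1-2 | D 2-3 | H 3-4 | D 4-5 | H 5-6 | D 6-7 | H 7-8 | D 8-9 | E 9-10 | H 10-11 | D 11-12 | C 12-13 | B 13-14 | H 14-15 | A 15-16 | C 16-17 | F 17-18 | G 18-19 | A 19-20 | C 20-21 | F 21-22 | G 22-23 | A 23-24 | C 24-25 | F 25-26 | G 26-27 | A 27-28 | C 28-29 | F 29-30 | G 30-31 | A 31-32 | C 32-33 | G 33-34 | A 34-35 |
Completion: A=35  B=14  C=33  D=12  E=10  F=30  G=34  H=15
Turnaround (C−A): A=23  B=3  C=23  D=12  E=2  F=15  G=18  H=15
Waiting(E) = turnaround − burst = 2 − 1 = 1

1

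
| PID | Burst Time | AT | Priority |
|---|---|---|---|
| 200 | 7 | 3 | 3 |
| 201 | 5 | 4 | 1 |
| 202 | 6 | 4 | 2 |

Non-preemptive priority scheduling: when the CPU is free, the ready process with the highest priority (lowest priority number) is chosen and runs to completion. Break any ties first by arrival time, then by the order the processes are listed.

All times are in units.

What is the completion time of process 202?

Schedule: | idle 0-3 | 200 3-10 | 201 10-15 | 202 15-21 |
Completion: 200=10  201=15  202=21
Turnaround (C−A): 200=7  201=11  202=17

21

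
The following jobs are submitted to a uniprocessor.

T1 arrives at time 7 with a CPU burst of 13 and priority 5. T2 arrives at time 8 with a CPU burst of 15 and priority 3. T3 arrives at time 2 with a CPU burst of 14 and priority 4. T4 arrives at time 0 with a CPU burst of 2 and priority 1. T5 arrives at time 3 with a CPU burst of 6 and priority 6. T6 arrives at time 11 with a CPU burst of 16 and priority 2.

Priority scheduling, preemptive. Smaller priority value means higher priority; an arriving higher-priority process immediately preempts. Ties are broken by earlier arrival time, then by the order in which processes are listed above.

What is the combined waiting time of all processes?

144

Timeline: | T4 0-2 | T3 2-8 | T2 8-11 | T6 11-27 | T2 27-39 | T3 39-47 | T1 47-60 | T5 60-66 |
Completion: T1=60  T2=39  T3=47  T4=2  T5=66  T6=27
Waiting = turnaround − burst: T1=40, T2=16, T3=31, T4=0, T5=57, T6=0
Total waiting = 40 + 16 + 31 + 0 + 57 + 0 = 144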